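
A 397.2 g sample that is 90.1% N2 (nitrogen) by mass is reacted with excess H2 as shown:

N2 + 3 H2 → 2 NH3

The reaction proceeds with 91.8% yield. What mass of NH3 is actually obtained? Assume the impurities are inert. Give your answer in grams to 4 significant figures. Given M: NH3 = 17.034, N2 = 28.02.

399.4 g

Pure N2 available = 397.2 g × 0.901 = 357.88 g.
n(N2) = 357.88 g / 28.02 g/mol = 12.772 mol.
From the equation the N2:NH3 mole ratio is 1:2, so n(NH3) = 12.772 × 2/1 = 25.544 mol.
Mass of NH3 = 25.544 mol × 17.034 g/mol = 435.12 g.
Actual mass collected = 435.12 g × 0.918 = 399.44 g.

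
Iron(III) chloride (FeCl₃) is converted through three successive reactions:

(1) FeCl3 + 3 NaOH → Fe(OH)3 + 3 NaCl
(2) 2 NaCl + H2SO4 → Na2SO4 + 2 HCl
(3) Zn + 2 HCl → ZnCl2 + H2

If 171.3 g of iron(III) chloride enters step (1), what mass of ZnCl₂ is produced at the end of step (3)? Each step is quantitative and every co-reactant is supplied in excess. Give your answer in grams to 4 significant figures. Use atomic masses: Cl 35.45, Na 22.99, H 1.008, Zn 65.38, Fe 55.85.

215.9 g

M(FeCl3) = 55.85 + 3(35.45) = 162.20 g/mol.
M(ZnCl2) = 65.38 + 2(35.45) = 136.28 g/mol.
n(FeCl3) = 171.3 / 162.20 = 1.0561 mol.
Reaction (1): FeCl3→NaCl ratio 1:3 ⇒ n(NaCl) = 3.1683 mol.
Reaction (2): NaCl→HCl ratio 2:2 ⇒ n(HCl) = 3.1683 mol.
Reaction (3): HCl→ZnCl2 ratio 2:1 ⇒ n(ZnCl2) = 1.5842 mol.
Mass of ZnCl2 = 1.5842 × 136.28 = 215.89 g.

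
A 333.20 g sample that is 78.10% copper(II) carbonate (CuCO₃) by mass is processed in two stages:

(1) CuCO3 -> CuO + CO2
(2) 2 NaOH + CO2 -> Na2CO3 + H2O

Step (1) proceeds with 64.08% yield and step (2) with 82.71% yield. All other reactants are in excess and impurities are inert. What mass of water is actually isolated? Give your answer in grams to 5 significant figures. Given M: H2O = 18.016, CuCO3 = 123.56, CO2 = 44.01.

20.110 g

Pure CuCO3 = 333.20 × 0.7810 = 260.229 g.
n(CuCO3) = 260.229 / 123.56 = 2.10610 mol.
Step 1 (CuCO3:CO2 = 1:1): theoretical n(CO2) = 2.10610 mol; at 64.08% yield, n(CO2) = 1.34959 mol.
Step 2 (CO2:H2O = 1:1): theoretical n(H2O) = 1.34959 mol, so theoretical mass = 1.34959 × 18.016 = 24.3141 g.
At 82.71% yield, actual mass of H2O = 24.3141 × 0.8271 = 20.1102 g.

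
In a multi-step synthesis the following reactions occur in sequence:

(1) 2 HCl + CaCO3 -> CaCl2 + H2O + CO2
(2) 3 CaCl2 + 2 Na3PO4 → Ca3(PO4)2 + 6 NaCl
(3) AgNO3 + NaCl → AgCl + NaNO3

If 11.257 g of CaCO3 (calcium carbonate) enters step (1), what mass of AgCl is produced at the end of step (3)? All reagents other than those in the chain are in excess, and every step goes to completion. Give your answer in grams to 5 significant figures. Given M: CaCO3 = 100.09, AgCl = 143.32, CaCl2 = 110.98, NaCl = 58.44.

n(CaCO3) = 11.257 / 100.09 = 0.112469 mol.
Reaction (1): CaCO3→CaCl2 ratio 1:1 ⇒ n(CaCl2) = 0.112469 mol.
Reaction (2): CaCl2→NaCl ratio 3:6 ⇒ n(NaCl) = 0.224938 mol.
Reaction (3): NaCl→AgCl ratio 1:1 ⇒ n(AgCl) = 0.224938 mol.
Mass of AgCl = 0.224938 × 143.32 = 32.2381 g.

32.238 g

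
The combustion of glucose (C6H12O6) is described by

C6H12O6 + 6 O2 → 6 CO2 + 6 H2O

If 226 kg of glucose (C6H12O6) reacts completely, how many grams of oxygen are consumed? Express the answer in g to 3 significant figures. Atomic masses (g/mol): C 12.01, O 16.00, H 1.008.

M(C6H12O6) = 6(12.01) + 12(1.008) + 6(16.00) = 180.156 g/mol.
M(O2) = 2(16.00) = 32.00 g/mol.
Convert: 226 kg = 226000 g.
n(C6H12O6) = 226000 g / 180.156 g/mol = 1254 mol.
From the equation the C6H12O6:O2 mole ratio is 1:6, so n(O2) = 1254 × 6/1 = 7527 mol.
Mass of O2 = 7527 mol × 32.00 g/mol = 240900 g.

241000 g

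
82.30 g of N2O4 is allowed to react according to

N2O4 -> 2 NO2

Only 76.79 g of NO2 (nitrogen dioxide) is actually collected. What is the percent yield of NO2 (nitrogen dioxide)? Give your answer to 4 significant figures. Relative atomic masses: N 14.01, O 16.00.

93.30 %

M(N2O4) = 2(14.01) + 4(16.00) = 92.02 g/mol.
M(NO2) = 14.01 + 2(16.00) = 46.01 g/mol.
n(N2O4) = 82.300 g / 92.02 g/mol = 0.89437 mol.
From the equation the N2O4:NO2 mole ratio is 1:2, so n(NO2) = 0.89437 × 2/1 = 1.7887 mol.
Mass of NO2 = 1.7887 mol × 46.01 g/mol = 82.300 g.
This is the theoretical yield. Percent yield = 76.79 g / 82.300 g × 100% = 93.305%.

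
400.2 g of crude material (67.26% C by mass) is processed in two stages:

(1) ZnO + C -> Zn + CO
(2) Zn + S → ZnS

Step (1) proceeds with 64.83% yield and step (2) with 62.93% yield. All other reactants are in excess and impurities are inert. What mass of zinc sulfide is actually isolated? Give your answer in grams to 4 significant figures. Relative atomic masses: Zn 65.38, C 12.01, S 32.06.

891.0 g

Pure C = 400.2 × 0.6726 = 269.17 g.
M(C) = 12.01 g/mol.
M(ZnS) = 65.38 + 32.06 = 97.44 g/mol.
n(C) = 269.17 / 12.01 = 22.413 mol.
Step 1 (C:Zn = 1:1): theoretical n(Zn) = 22.413 mol; at 64.83% yield, n(Zn) = 14.530 mol.
Step 2 (Zn:ZnS = 1:1): theoretical n(ZnS) = 14.530 mol, so theoretical mass = 14.530 × 97.44 = 1415.8 g.
At 62.93% yield, actual mass of ZnS = 1415.8 × 0.6293 = 890.97 g.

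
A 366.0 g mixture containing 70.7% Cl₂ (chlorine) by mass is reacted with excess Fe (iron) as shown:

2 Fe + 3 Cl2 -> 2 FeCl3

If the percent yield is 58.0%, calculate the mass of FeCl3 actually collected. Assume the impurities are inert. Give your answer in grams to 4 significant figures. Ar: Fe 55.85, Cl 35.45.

228.9 g

Pure Cl2 available = 366.0 g × 0.707 = 258.76 g.
M(Cl2) = 2(35.45) = 70.90 g/mol.
M(FeCl3) = 55.85 + 3(35.45) = 162.20 g/mol.
n(Cl2) = 258.76 g / 70.90 g/mol = 3.6497 mol.
From the equation the Cl2:FeCl3 mole ratio is 3:2, so n(FeCl3) = 3.6497 × 2/3 = 2.4331 mol.
Mass of FeCl3 = 2.4331 mol × 162.20 g/mol = 394.65 g.
Actual mass collected = 394.65 g × 0.580 = 228.90 g.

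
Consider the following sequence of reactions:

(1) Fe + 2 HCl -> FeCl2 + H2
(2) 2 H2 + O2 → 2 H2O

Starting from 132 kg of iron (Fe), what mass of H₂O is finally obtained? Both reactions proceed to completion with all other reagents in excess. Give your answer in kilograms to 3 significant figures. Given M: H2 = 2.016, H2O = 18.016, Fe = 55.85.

132 kg = 132000 g.
n(Fe) = 132000 / 55.85 = 2363 mol.
Step 1 gives a 1:1 ratio of Fe to H2, so n(H2) = 2363 mol.
In step 2 the H2:H2O ratio is 2:2, so n(H2O) = 2363 mol.
Mass of H2O = 2363 × 18.016 = 42580 g = 42.6 kg.

42.6 kg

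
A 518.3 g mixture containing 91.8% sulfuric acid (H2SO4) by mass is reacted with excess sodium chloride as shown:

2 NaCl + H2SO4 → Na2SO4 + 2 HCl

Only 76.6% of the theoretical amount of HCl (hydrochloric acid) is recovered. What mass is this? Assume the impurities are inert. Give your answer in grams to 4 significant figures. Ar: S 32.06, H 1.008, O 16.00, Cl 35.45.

Pure H2SO4 available = 518.3 g × 0.918 = 475.80 g.
M(H2SO4) = 2(1.008) + 32.06 + 4(16.00) = 98.076 g/mol.
M(HCl) = 1.008 + 35.45 = 36.458 g/mol.
n(H2SO4) = 475.80 g / 98.076 g/mol = 4.8513 mol.
From the equation the H2SO4:HCl mole ratio is 1:2, so n(HCl) = 4.8513 × 2/1 = 9.7027 mol.
Mass of HCl = 9.7027 mol × 36.458 g/mol = 353.74 g.
Actual mass collected = 353.74 g × 0.766 = 270.96 g.

271.0 g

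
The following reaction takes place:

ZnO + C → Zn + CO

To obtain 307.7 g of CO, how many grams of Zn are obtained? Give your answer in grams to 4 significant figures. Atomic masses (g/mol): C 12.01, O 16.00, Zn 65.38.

M(CO) = 12.01 + 16.00 = 28.01 g/mol.
M(Zn) = 65.38 g/mol.
n(CO) = 307.70 g / 28.01 g/mol = 10.985 mol.
From the equation the CO:Zn mole ratio is 1:1, so n(Zn) = 10.985 × 1/1 = 10.985 mol.
Mass of Zn = 10.985 mol × 65.38 g/mol = 718.22 g.

718.2 g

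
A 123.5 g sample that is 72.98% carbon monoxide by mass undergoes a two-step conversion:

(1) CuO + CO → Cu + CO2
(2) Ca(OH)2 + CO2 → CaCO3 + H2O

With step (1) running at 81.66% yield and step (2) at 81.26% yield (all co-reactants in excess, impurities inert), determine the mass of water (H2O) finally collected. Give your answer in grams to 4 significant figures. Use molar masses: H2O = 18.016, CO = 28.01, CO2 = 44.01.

Pure CO = 123.5 × 0.7298 = 90.130 g.
n(CO) = 90.130 / 28.01 = 3.2178 mol.
Step 1 (CO:CO2 = 1:1): theoretical n(CO2) = 3.2178 mol; at 81.66% yield, n(CO2) = 2.6276 mol.
Step 2 (CO2:H2O = 1:1): theoretical n(H2O) = 2.6276 mol, so theoretical mass = 2.6276 × 18.016 = 47.340 g.
At 81.26% yield, actual mass of H2O = 47.340 × 0.8126 = 38.468 g.

38.47 g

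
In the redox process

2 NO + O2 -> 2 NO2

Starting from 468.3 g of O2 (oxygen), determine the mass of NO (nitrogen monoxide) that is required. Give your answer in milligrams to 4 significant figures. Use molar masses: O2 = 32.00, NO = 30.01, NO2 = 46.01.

878400 mg

n(O2) = 468.30 g / 32.00 g/mol = 14.634 mol.
From the equation the O2:NO mole ratio is 1:2, so n(NO) = 14.634 × 2/1 = 29.269 mol.
Mass of NO = 29.269 mol × 30.01 g/mol = 878.36 g.
Converting to mg: 878.36 g = 878400 mg.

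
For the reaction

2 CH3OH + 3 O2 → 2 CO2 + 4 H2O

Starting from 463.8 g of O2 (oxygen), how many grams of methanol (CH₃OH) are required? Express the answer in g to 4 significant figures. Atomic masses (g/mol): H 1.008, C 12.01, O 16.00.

309.6 g

M(O2) = 2(16.00) = 32.00 g/mol.
M(CH3OH) = 12.01 + 4(1.008) + 16.00 = 32.042 g/mol.
n(O2) = 463.80 g / 32.00 g/mol = 14.494 mol.
From the equation the O2:CH3OH mole ratio is 3:2, so n(CH3OH) = 14.494 × 2/3 = 9.6625 mol.
Mass of CH3OH = 9.6625 mol × 32.042 g/mol = 309.61 g.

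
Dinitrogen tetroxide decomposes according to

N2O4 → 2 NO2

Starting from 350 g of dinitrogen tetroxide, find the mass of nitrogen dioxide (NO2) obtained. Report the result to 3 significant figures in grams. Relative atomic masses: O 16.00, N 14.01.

350 g

M(N2O4) = 2(14.01) + 4(16.00) = 92.02 g/mol.
M(NO2) = 14.01 + 2(16.00) = 46.01 g/mol.
n(N2O4) = 350.0 g / 92.02 g/mol = 3.804 mol.
From the equation the N2O4:NO2 mole ratio is 1:2, so n(NO2) = 3.804 × 2/1 = 7.607 mol.
Mass of NO2 = 7.607 mol × 46.01 g/mol = 350.0 g.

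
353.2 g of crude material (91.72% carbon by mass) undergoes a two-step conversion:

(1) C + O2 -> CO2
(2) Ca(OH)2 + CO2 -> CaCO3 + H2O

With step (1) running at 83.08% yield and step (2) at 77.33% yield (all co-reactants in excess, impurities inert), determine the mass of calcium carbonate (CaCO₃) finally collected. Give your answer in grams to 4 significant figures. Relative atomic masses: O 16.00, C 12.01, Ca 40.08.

Pure C = 353.2 × 0.9172 = 323.96 g.
M(C) = 12.01 g/mol.
M(CaCO3) = 40.08 + 12.01 + 3(16.00) = 100.09 g/mol.
n(C) = 323.96 / 12.01 = 26.974 mol.
Step 1 (C:CO2 = 1:1): theoretical n(CO2) = 26.974 mol; at 83.08% yield, n(CO2) = 22.410 mol.
Step 2 (CO2:CaCO3 = 1:1): theoretical n(CaCO3) = 22.410 mol, so theoretical mass = 22.410 × 100.09 = 2243.0 g.
At 77.33% yield, actual mass of CaCO3 = 2243.0 × 0.7733 = 1734.5 g.

1735 g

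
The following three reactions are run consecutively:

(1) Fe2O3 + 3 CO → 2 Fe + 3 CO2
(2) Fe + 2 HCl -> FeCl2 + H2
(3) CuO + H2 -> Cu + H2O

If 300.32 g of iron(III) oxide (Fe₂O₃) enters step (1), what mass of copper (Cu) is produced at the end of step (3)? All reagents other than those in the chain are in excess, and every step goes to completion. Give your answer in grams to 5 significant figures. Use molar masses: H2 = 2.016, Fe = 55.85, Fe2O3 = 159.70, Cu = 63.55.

n(Fe2O3) = 300.32 / 159.70 = 1.88053 mol.
Reaction (1): Fe2O3→Fe ratio 1:2 ⇒ n(Fe) = 3.76105 mol.
Reaction (2): Fe→H2 ratio 1:1 ⇒ n(H2) = 3.76105 mol.
Reaction (3): H2→Cu ratio 1:1 ⇒ n(Cu) = 3.76105 mol.
Mass of Cu = 3.76105 × 63.55 = 239.015 g.

239.01 g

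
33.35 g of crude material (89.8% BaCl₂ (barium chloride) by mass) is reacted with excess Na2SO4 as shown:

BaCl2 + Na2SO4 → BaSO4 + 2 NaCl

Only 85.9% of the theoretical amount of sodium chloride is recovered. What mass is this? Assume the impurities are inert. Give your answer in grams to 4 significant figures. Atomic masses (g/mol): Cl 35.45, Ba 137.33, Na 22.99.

14.44 g

Pure BaCl2 available = 33.35 g × 0.898 = 29.948 g.
M(BaCl2) = 137.33 + 2(35.45) = 208.23 g/mol.
M(NaCl) = 22.99 + 35.45 = 58.44 g/mol.
n(BaCl2) = 29.948 g / 208.23 g/mol = 0.14382 mol.
From the equation the BaCl2:NaCl mole ratio is 1:2, so n(NaCl) = 0.14382 × 2/1 = 0.28765 mol.
Mass of NaCl = 0.28765 mol × 58.44 g/mol = 16.810 g.
Actual mass collected = 16.810 g × 0.859 = 14.440 g.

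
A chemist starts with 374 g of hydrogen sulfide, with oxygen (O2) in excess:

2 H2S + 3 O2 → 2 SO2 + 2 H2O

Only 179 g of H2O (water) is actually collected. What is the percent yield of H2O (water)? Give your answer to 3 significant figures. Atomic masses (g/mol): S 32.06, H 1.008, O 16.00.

90.5 %

M(H2S) = 2(1.008) + 32.06 = 34.076 g/mol.
M(H2O) = 2(1.008) + 16.00 = 18.016 g/mol.
n(H2S) = 374.0 g / 34.076 g/mol = 10.98 mol.
From the equation the H2S:H2O mole ratio is 2:2, so n(H2O) = 10.98 × 2/2 = 10.98 mol.
Mass of H2O = 10.98 mol × 18.016 g/mol = 197.7 g.
This is the theoretical yield. Percent yield = 179 g / 197.7 g × 100% = 90.53%.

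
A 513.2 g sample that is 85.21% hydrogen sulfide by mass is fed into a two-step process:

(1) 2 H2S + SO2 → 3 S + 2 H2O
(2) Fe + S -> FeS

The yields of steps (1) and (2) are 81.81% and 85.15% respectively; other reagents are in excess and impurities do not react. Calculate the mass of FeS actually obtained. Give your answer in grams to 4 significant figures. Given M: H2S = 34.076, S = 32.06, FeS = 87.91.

1179 g

Pure H2S = 513.2 × 0.8521 = 437.30 g.
n(H2S) = 437.30 / 34.076 = 12.833 mol.
Step 1 (H2S:S = 2:3): theoretical n(S) = 19.250 mol; at 81.81% yield, n(S) = 15.748 mol.
Step 2 (S:FeS = 1:1): theoretical n(FeS) = 15.748 mol, so theoretical mass = 15.748 × 87.91 = 1384.4 g.
At 85.15% yield, actual mass of FeS = 1384.4 × 0.8515 = 1178.8 g.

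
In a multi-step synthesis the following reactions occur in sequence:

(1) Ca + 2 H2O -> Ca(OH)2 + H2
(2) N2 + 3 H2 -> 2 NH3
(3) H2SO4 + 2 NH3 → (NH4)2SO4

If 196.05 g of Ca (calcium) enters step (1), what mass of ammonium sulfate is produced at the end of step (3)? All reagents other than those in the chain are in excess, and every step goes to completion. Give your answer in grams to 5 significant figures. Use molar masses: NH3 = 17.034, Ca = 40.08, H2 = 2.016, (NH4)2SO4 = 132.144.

n(Ca) = 196.05 / 40.08 = 4.89147 mol.
Reaction (1): Ca→H2 ratio 1:1 ⇒ n(H2) = 4.89147 mol.
Reaction (2): H2→NH3 ratio 3:2 ⇒ n(NH3) = 3.26098 mol.
Reaction (3): NH3→(NH4)2SO4 ratio 2:1 ⇒ n((NH4)2SO4) = 1.63049 mol.
Mass of (NH4)2SO4 = 1.63049 × 132.144 = 215.459 g.

215.46 g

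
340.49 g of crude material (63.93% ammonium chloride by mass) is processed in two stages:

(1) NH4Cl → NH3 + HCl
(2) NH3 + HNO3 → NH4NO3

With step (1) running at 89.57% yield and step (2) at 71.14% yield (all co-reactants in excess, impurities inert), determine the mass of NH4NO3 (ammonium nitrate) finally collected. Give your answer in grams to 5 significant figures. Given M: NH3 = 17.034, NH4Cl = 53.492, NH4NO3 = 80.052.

Pure NH4Cl = 340.49 × 0.6393 = 217.675 g.
n(NH4Cl) = 217.675 / 53.492 = 4.06930 mol.
Step 1 (NH4Cl:NH3 = 1:1): theoretical n(NH3) = 4.06930 mol; at 89.57% yield, n(NH3) = 3.64488 mol.
Step 2 (NH3:NH4NO3 = 1:1): theoretical n(NH4NO3) = 3.64488 mol, so theoretical mass = 3.64488 × 80.052 = 291.780 g.
At 71.14% yield, actual mass of NH4NO3 = 291.780 × 0.7114 = 207.572 g.

207.57 g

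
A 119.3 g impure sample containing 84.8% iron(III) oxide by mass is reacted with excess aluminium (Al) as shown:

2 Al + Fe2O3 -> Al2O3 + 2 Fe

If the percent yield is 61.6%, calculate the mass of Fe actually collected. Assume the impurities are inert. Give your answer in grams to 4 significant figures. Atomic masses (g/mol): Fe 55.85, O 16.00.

43.59 g

Pure Fe2O3 available = 119.3 g × 0.848 = 101.17 g.
M(Fe2O3) = 2(55.85) + 3(16.00) = 159.70 g/mol.
M(Fe) = 55.85 g/mol.
n(Fe2O3) = 101.17 g / 159.70 g/mol = 0.63348 mol.
From the equation the Fe2O3:Fe mole ratio is 1:2, so n(Fe) = 0.63348 × 2/1 = 1.2670 mol.
Mass of Fe = 1.2670 mol × 55.85 g/mol = 70.759 g.
Actual mass collected = 70.759 g × 0.616 = 43.588 g.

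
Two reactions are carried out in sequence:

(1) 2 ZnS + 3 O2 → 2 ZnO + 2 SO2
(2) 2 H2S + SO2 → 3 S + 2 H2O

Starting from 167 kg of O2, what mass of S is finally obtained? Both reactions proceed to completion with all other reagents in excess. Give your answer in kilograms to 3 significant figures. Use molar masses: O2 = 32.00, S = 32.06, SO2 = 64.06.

335 kg

167 kg = 167000 g.
n(O2) = 167000 / 32.00 = 5219 mol.
Step 1 gives a 3:2 ratio of O2 to SO2, so n(SO2) = 3479 mol.
In step 2 the SO2:S ratio is 1:3, so n(S) = 10440 mol.
Mass of S = 10440 × 32.06 = 334600 g = 335 kg.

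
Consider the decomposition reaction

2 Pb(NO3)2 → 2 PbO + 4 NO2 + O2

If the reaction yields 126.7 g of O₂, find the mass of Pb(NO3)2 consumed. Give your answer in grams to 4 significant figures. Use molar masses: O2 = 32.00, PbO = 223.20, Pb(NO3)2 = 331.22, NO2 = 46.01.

2623 g

n(O2) = 126.70 g / 32.00 g/mol = 3.9594 mol.
From the equation the O2:Pb(NO3)2 mole ratio is 1:2, so n(Pb(NO3)2) = 3.9594 × 2/1 = 7.9188 mol.
Mass of Pb(NO3)2 = 7.9188 mol × 331.22 g/mol = 2622.8 g.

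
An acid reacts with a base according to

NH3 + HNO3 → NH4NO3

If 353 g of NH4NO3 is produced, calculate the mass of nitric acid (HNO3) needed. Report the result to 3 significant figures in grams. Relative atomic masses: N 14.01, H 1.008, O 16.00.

278 g

M(NH4NO3) = 2(14.01) + 4(1.008) + 3(16.00) = 80.052 g/mol.
M(HNO3) = 1.008 + 14.01 + 3(16.00) = 63.018 g/mol.
n(NH4NO3) = 353.0 g / 80.052 g/mol = 4.410 mol.
From the equation the NH4NO3:HNO3 mole ratio is 1:1, so n(HNO3) = 4.410 × 1/1 = 4.410 mol.
Mass of HNO3 = 4.410 mol × 63.018 g/mol = 277.9 g.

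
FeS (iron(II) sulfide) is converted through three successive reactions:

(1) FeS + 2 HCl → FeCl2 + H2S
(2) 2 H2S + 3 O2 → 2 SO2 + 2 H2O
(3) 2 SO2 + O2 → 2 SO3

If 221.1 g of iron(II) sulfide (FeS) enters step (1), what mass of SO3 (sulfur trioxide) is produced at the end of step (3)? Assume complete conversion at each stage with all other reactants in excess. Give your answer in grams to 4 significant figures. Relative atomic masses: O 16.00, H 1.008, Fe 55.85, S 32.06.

201.4 g

M(FeS) = 55.85 + 32.06 = 87.91 g/mol.
M(SO3) = 32.06 + 3(16.00) = 80.06 g/mol.
n(FeS) = 221.1 / 87.91 = 2.5151 mol.
Reaction (1): FeS→H2S ratio 1:1 ⇒ n(H2S) = 2.5151 mol.
Reaction (2): H2S→SO2 ratio 2:2 ⇒ n(SO2) = 2.5151 mol.
Reaction (3): SO2→SO3 ratio 2:2 ⇒ n(SO3) = 2.5151 mol.
Mass of SO3 = 2.5151 × 80.06 = 201.36 g.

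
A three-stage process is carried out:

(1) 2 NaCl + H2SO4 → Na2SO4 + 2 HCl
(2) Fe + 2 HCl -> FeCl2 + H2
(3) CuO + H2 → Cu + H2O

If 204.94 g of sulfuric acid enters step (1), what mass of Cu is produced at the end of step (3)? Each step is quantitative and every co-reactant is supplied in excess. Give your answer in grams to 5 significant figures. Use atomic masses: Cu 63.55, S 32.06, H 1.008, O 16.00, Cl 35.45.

132.79 g

M(H2SO4) = 2(1.008) + 32.06 + 4(16.00) = 98.076 g/mol.
M(Cu) = 63.55 g/mol.
n(H2SO4) = 204.94 / 98.076 = 2.08960 mol.
Reaction (1): H2SO4→HCl ratio 1:2 ⇒ n(HCl) = 4.17921 mol.
Reaction (2): HCl→H2 ratio 2:1 ⇒ n(H2) = 2.08960 mol.
Reaction (3): H2→Cu ratio 1:1 ⇒ n(Cu) = 2.08960 mol.
Mass of Cu = 2.08960 × 63.55 = 132.794 g.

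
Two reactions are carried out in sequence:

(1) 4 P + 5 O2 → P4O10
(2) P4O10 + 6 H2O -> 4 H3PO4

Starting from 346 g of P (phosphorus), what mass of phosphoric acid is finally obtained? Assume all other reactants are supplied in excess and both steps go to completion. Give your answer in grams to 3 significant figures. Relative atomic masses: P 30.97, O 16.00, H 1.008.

1090 g

M(P) = 30.97 g/mol.
M(H3PO4) = 3(1.008) + 30.97 + 4(16.00) = 97.994 g/mol.
n(P) = 346.0 / 30.97 = 11.17 mol.
Step 1 gives a 4:1 ratio of P to P4O10, so n(P4O10) = 2.793 mol.
In step 2 the P4O10:H3PO4 ratio is 1:4, so n(H3PO4) = 11.17 mol.
Mass of H3PO4 = 11.17 × 97.994 = 1095 g.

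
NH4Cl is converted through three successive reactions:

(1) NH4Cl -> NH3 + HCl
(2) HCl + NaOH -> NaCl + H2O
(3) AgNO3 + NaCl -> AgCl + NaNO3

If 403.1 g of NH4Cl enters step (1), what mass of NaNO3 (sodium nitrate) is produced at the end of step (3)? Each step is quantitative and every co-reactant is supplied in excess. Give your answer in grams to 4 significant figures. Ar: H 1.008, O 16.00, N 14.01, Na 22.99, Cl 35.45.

640.5 g

M(NH4Cl) = 14.01 + 4(1.008) + 35.45 = 53.492 g/mol.
M(NaNO3) = 22.99 + 14.01 + 3(16.00) = 85.00 g/mol.
n(NH4Cl) = 403.1 / 53.492 = 7.5357 mol.
Reaction (1): NH4Cl→HCl ratio 1:1 ⇒ n(HCl) = 7.5357 mol.
Reaction (2): HCl→NaCl ratio 1:1 ⇒ n(NaCl) = 7.5357 mol.
Reaction (3): NaCl→NaNO3 ratio 1:1 ⇒ n(NaNO3) = 7.5357 mol.
Mass of NaNO3 = 7.5357 × 85.00 = 640.54 g.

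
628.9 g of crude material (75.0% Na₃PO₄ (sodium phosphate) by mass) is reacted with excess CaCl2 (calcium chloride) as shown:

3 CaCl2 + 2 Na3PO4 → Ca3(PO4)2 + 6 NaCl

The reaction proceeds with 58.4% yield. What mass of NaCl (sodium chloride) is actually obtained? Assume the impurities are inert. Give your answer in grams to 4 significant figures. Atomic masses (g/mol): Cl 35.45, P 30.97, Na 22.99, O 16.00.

Pure Na3PO4 available = 628.9 g × 0.750 = 471.68 g.
M(Na3PO4) = 3(22.99) + 30.97 + 4(16.00) = 163.94 g/mol.
M(NaCl) = 22.99 + 35.45 = 58.44 g/mol.
n(Na3PO4) = 471.68 g / 163.94 g/mol = 2.8771 mol.
From the equation the Na3PO4:NaCl mole ratio is 2:6, so n(NaCl) = 2.8771 × 6/2 = 8.6314 mol.
Mass of NaCl = 8.6314 mol × 58.44 g/mol = 504.42 g.
Actual mass collected = 504.42 g × 0.584 = 294.58 g.

294.6 g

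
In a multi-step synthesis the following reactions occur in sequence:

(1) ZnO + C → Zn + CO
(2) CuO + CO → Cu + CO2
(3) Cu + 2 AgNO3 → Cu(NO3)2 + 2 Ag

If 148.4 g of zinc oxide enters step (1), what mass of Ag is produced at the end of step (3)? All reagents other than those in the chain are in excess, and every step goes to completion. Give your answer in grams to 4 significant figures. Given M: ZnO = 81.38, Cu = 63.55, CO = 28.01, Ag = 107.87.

393.4 g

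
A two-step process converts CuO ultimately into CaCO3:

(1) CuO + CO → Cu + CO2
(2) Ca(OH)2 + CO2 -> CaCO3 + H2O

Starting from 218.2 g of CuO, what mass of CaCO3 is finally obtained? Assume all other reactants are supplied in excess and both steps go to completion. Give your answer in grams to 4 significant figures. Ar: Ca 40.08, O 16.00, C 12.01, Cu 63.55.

274.5 g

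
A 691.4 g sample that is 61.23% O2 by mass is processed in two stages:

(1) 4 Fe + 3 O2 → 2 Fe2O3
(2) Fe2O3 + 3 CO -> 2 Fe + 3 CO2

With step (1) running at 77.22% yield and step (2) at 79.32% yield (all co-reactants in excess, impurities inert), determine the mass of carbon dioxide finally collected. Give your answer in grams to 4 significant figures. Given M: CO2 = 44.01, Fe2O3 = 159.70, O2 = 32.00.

713.2 g

Pure O2 = 691.4 × 0.6123 = 423.34 g.
n(O2) = 423.34 / 32.00 = 13.230 mol.
Step 1 (O2:Fe2O3 = 3:2): theoretical n(Fe2O3) = 8.8197 mol; at 77.22% yield, n(Fe2O3) = 6.8106 mol.
Step 2 (Fe2O3:CO2 = 1:3): theoretical n(CO2) = 20.432 mol, so theoretical mass = 20.432 × 44.01 = 899.20 g.
At 79.32% yield, actual mass of CO2 = 899.20 × 0.7932 = 713.24 g.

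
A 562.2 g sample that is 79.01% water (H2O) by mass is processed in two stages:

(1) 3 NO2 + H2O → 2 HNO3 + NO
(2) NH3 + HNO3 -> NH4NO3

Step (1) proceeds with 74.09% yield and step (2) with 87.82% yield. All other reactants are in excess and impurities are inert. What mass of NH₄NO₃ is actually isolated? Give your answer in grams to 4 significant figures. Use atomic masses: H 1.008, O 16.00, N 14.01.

2568 g

Pure H2O = 562.2 × 0.7901 = 444.19 g.
M(H2O) = 2(1.008) + 16.00 = 18.016 g/mol.
M(NH4NO3) = 2(14.01) + 4(1.008) + 3(16.00) = 80.052 g/mol.
n(H2O) = 444.19 / 18.016 = 24.656 mol.
Step 1 (H2O:HNO3 = 1:2): theoretical n(HNO3) = 49.311 mol; at 74.09% yield, n(HNO3) = 36.535 mol.
Step 2 (HNO3:NH4NO3 = 1:1): theoretical n(NH4NO3) = 36.535 mol, so theoretical mass = 36.535 × 80.052 = 2924.7 g.
At 87.82% yield, actual mass of NH4NO3 = 2924.7 × 0.8782 = 2568.4 g.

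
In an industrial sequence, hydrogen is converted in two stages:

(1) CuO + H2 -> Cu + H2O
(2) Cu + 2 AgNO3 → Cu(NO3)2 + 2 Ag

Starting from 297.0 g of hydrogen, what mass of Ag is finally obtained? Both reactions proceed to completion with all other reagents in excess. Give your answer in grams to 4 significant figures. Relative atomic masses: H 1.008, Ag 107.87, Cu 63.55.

31780 g

M(H2) = 2(1.008) = 2.016 g/mol.
M(Ag) = 107.87 g/mol.
n(H2) = 297.00 / 2.016 = 147.32 mol.
Step 1 gives a 1:1 ratio of H2 to Cu, so n(Cu) = 147.32 mol.
In step 2 the Cu:Ag ratio is 1:2, so n(Ag) = 294.64 mol.
Mass of Ag = 294.64 × 107.87 = 31783 g.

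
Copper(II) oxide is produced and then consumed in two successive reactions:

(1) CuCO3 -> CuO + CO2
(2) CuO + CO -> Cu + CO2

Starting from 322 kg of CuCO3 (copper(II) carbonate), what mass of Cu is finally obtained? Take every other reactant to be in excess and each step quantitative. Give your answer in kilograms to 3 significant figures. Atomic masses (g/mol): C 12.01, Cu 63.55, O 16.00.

M(CuCO3) = 63.55 + 12.01 + 3(16.00) = 123.56 g/mol.
M(Cu) = 63.55 g/mol.
322 kg = 322000 g.
n(CuCO3) = 322000 / 123.56 = 2606 mol.
Step 1 gives a 1:1 ratio of CuCO3 to CuO, so n(CuO) = 2606 mol.
In step 2 the CuO:Cu ratio is 1:1, so n(Cu) = 2606 mol.
Mass of Cu = 2606 × 63.55 = 165600 g = 166 kg.

166 kg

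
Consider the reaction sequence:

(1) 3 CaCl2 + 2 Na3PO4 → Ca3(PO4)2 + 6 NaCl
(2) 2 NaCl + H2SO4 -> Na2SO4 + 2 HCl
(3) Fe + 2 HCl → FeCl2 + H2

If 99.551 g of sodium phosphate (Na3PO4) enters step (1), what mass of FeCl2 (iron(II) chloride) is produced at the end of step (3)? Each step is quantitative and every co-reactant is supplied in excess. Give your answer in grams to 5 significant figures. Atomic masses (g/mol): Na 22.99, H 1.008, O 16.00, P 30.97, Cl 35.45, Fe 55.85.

115.45 g

M(Na3PO4) = 3(22.99) + 30.97 + 4(16.00) = 163.94 g/mol.
M(FeCl2) = 55.85 + 2(35.45) = 126.75 g/mol.
n(Na3PO4) = 99.551 / 163.94 = 0.607240 mol.
Reaction (1): Na3PO4→NaCl ratio 2:6 ⇒ n(NaCl) = 1.82172 mol.
Reaction (2): NaCl→HCl ratio 2:2 ⇒ n(HCl) = 1.82172 mol.
Reaction (3): HCl→FeCl2 ratio 2:1 ⇒ n(FeCl2) = 0.910861 mol.
Mass of FeCl2 = 0.910861 × 126.75 = 115.452 g.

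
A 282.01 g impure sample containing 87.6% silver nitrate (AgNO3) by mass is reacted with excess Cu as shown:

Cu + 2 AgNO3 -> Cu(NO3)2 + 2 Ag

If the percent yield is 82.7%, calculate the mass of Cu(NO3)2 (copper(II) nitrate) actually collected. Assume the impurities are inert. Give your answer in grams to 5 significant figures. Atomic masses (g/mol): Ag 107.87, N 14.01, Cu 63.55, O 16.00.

112.79 g

Pure AgNO3 available = 282.01 g × 0.876 = 247.041 g.
M(AgNO3) = 107.87 + 14.01 + 3(16.00) = 169.88 g/mol.
M(Cu(NO3)2) = 63.55 + 2(14.01) + 6(16.00) = 187.57 g/mol.
n(AgNO3) = 247.041 g / 169.88 g/mol = 1.45421 mol.
From the equation the AgNO3:Cu(NO3)2 mole ratio is 2:1, so n(Cu(NO3)2) = 1.45421 × 1/2 = 0.727104 mol.
Mass of Cu(NO3)2 = 0.727104 mol × 187.57 g/mol = 136.383 g.
Actual mass collected = 136.383 g × 0.827 = 112.789 g.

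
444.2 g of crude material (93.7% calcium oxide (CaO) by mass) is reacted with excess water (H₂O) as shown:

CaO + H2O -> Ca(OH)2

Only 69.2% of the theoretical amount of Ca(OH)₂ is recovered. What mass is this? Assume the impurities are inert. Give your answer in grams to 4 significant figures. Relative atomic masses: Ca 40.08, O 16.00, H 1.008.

380.5 g

Pure CaO available = 444.2 g × 0.937 = 416.22 g.
M(CaO) = 40.08 + 16.00 = 56.08 g/mol.
M(Ca(OH)2) = 40.08 + 2(16.00) + 2(1.008) = 74.096 g/mol.
n(CaO) = 416.22 g / 56.08 g/mol = 7.4218 mol.
From the equation the CaO:Ca(OH)2 mole ratio is 1:1, so n(Ca(OH)2) = 7.4218 × 1/1 = 7.4218 mol.
Mass of Ca(OH)2 = 7.4218 mol × 74.096 g/mol = 549.93 g.
Actual mass collected = 549.93 g × 0.692 = 380.55 g.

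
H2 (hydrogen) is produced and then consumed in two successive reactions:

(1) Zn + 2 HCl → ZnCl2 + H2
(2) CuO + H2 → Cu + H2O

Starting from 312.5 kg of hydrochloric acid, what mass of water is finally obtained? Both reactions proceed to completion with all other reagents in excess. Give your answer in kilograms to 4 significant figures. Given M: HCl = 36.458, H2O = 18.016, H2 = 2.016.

77.21 kg

312.5 kg = 312500 g.
n(HCl) = 312500 / 36.458 = 8571.5 mol.
Step 1 gives a 2:1 ratio of HCl to H2, so n(H2) = 4285.8 mol.
In step 2 the H2:H2O ratio is 1:1, so n(H2O) = 4285.8 mol.
Mass of H2O = 4285.8 × 18.016 = 77212 g = 77.21 kg.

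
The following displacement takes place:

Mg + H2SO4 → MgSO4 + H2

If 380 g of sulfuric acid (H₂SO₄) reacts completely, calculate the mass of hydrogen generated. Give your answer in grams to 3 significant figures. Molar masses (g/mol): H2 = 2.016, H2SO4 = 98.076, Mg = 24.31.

n(H2SO4) = 380.0 g / 98.076 g/mol = 3.875 mol.
From the equation the H2SO4:H2 mole ratio is 1:1, so n(H2) = 3.875 × 1/1 = 3.875 mol.
Mass of H2 = 3.875 mol × 2.016 g/mol = 7.811 g.

7.81 g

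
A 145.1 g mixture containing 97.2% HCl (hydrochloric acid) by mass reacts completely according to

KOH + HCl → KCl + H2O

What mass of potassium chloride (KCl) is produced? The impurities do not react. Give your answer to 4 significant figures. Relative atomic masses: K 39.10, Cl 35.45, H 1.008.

288.4 g

Mass of pure HCl = 145.1 g × 0.972 = 141.04 g.
M(HCl) = 1.008 + 35.45 = 36.458 g/mol.
M(KCl) = 39.10 + 35.45 = 74.55 g/mol.
n(HCl) = 141.04 g / 36.458 g/mol = 3.8685 mol.
From the equation the HCl:KCl mole ratio is 1:1, so n(KCl) = 3.8685 × 1/1 = 3.8685 mol.
Mass of KCl = 3.8685 mol × 74.55 g/mol = 288.40 g.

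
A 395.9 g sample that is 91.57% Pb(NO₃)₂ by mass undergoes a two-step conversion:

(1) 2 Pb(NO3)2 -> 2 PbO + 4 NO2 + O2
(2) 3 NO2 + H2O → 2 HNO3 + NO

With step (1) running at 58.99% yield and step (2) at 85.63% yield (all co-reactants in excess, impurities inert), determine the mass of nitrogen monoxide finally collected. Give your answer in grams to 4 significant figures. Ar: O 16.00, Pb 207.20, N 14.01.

Pure Pb(NO3)2 = 395.9 × 0.9157 = 362.53 g.
M(Pb(NO3)2) = 207.20 + 2(14.01) + 6(16.00) = 331.22 g/mol.
M(NO) = 14.01 + 16.00 = 30.01 g/mol.
n(Pb(NO3)2) = 362.53 / 331.22 = 1.0945 mol.
Step 1 (Pb(NO3)2:NO2 = 2:4): theoretical n(NO2) = 2.1890 mol; at 58.99% yield, n(NO2) = 1.2913 mol.
Step 2 (NO2:NO = 3:1): theoretical n(NO) = 0.43044 mol, so theoretical mass = 0.43044 × 30.01 = 12.917 g.
At 85.63% yield, actual mass of NO = 12.917 × 0.8563 = 11.061 g.

11.06 g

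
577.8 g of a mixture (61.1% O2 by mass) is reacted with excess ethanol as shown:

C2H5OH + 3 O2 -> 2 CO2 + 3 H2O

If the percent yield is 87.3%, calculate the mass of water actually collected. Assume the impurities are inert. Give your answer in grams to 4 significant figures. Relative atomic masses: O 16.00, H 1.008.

173.5 g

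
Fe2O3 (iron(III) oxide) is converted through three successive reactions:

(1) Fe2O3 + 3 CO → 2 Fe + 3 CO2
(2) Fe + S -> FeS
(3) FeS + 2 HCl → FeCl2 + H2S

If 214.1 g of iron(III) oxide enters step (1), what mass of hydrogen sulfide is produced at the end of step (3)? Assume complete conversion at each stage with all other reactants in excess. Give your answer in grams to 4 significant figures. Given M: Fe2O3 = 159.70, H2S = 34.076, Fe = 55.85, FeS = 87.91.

n(Fe2O3) = 214.1 / 159.70 = 1.3406 mol.
Reaction (1): Fe2O3→Fe ratio 1:2 ⇒ n(Fe) = 2.6813 mol.
Reaction (2): Fe→FeS ratio 1:1 ⇒ n(FeS) = 2.6813 mol.
Reaction (3): FeS→H2S ratio 1:1 ⇒ n(H2S) = 2.6813 mol.
Mass of H2S = 2.6813 × 34.076 = 91.367 g.

91.37 g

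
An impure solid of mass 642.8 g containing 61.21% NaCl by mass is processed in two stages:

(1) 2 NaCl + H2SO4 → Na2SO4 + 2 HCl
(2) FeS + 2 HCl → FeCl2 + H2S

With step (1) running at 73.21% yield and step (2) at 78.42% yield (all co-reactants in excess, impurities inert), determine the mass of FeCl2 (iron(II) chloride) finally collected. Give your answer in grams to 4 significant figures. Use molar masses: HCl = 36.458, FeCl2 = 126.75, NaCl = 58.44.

Pure NaCl = 642.8 × 0.6121 = 393.46 g.
n(NaCl) = 393.46 / 58.44 = 6.7327 mol.
Step 1 (NaCl:HCl = 2:2): theoretical n(HCl) = 6.7327 mol; at 73.21% yield, n(HCl) = 4.9290 mol.
Step 2 (HCl:FeCl2 = 2:1): theoretical n(FeCl2) = 2.4645 mol, so theoretical mass = 2.4645 × 126.75 = 312.38 g.
At 78.42% yield, actual mass of FeCl2 = 312.38 × 0.7842 = 244.96 g.

245.0 g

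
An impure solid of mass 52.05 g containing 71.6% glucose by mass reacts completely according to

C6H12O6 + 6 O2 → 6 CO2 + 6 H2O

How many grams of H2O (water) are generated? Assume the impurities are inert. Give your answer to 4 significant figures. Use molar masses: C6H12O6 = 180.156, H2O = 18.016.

22.36 g

Mass of pure C6H12O6 = 52.05 g × 0.716 = 37.268 g.
n(C6H12O6) = 37.268 g / 180.156 g/mol = 0.20686 mol.
From the equation the C6H12O6:H2O mole ratio is 1:6, so n(H2O) = 0.20686 × 6/1 = 1.2412 mol.
Mass of H2O = 1.2412 mol × 18.016 g/mol = 22.361 g.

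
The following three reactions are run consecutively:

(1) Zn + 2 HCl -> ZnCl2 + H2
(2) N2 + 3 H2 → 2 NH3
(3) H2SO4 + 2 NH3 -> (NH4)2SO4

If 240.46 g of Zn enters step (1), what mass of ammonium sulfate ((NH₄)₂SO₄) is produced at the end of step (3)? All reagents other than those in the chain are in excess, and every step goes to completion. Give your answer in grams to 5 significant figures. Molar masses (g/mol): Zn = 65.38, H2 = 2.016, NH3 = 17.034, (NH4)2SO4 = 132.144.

162.00 g

n(Zn) = 240.46 / 65.38 = 3.67788 mol.
Reaction (1): Zn→H2 ratio 1:1 ⇒ n(H2) = 3.67788 mol.
Reaction (2): H2→NH3 ratio 3:2 ⇒ n(NH3) = 2.45192 mol.
Reaction (3): NH3→(NH4)2SO4 ratio 2:1 ⇒ n((NH4)2SO4) = 1.22596 mol.
Mass of (NH4)2SO4 = 1.22596 × 132.144 = 162.003 g.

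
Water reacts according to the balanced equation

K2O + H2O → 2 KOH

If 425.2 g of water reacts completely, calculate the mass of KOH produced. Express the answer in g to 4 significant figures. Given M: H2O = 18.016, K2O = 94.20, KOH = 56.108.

2648 g

n(H2O) = 425.20 g / 18.016 g/mol = 23.601 mol.
From the equation the H2O:KOH mole ratio is 1:2, so n(KOH) = 23.601 × 2/1 = 47.202 mol.
Mass of KOH = 47.202 mol × 56.108 g/mol = 2648.4 g.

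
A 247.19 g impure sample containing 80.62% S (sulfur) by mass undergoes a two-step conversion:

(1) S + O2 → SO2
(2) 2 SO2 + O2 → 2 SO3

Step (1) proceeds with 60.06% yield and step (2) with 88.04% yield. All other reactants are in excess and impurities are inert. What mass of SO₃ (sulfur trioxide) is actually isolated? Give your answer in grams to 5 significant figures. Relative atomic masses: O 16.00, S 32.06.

Pure S = 247.19 × 0.8062 = 199.285 g.
M(S) = 32.06 g/mol.
M(SO3) = 32.06 + 3(16.00) = 80.06 g/mol.
n(S) = 199.285 / 32.06 = 6.21599 mol.
Step 1 (S:SO2 = 1:1): theoretical n(SO2) = 6.21599 mol; at 60.06% yield, n(SO2) = 3.73332 mol.
Step 2 (SO2:SO3 = 2:2): theoretical n(SO3) = 3.73332 mol, so theoretical mass = 3.73332 × 80.06 = 298.890 g.
At 88.04% yield, actual mass of SO3 = 298.890 × 0.8804 = 263.143 g.

263.14 g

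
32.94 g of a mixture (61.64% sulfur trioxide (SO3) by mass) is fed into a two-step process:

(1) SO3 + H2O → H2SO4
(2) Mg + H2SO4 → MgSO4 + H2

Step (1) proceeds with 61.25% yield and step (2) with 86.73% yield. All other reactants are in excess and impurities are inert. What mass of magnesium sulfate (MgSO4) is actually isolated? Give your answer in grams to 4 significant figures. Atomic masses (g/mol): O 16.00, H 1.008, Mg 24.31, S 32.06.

16.22 g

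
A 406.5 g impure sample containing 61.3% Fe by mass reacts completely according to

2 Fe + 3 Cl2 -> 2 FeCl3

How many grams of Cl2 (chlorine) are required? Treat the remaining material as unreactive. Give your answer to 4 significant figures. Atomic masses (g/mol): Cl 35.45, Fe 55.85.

Mass of pure Fe = 406.5 g × 0.613 = 249.18 g.
M(Fe) = 55.85 g/mol.
M(Cl2) = 2(35.45) = 70.90 g/mol.
n(Fe) = 249.18 g / 55.85 g/mol = 4.4617 mol.
From the equation the Fe:Cl2 mole ratio is 2:3, so n(Cl2) = 4.4617 × 3/2 = 6.6925 mol.
Mass of Cl2 = 6.6925 mol × 70.90 g/mol = 474.50 g.

474.5 g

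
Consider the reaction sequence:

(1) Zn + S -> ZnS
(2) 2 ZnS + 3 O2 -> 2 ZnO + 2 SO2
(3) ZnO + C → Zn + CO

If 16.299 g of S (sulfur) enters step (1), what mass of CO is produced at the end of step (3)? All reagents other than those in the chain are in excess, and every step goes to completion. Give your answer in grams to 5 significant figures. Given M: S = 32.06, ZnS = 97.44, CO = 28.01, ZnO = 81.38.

n(S) = 16.299 / 32.06 = 0.508391 mol.
Reaction (1): S→ZnS ratio 1:1 ⇒ n(ZnS) = 0.508391 mol.
Reaction (2): ZnS→ZnO ratio 2:2 ⇒ n(ZnO) = 0.508391 mol.
Reaction (3): ZnO→CO ratio 1:1 ⇒ n(CO) = 0.508391 mol.
Mass of CO = 0.508391 × 28.01 = 14.2400 g.

14.240 g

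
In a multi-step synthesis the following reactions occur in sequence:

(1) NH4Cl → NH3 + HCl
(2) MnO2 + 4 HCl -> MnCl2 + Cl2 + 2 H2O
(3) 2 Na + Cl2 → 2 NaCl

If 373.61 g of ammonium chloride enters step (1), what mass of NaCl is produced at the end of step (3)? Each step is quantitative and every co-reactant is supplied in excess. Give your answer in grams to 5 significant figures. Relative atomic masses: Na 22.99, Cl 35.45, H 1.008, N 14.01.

204.08 g

M(NH4Cl) = 14.01 + 4(1.008) + 35.45 = 53.492 g/mol.
M(NaCl) = 22.99 + 35.45 = 58.44 g/mol.
n(NH4Cl) = 373.61 / 53.492 = 6.98441 mol.
Reaction (1): NH4Cl→HCl ratio 1:1 ⇒ n(HCl) = 6.98441 mol.
Reaction (2): HCl→Cl2 ratio 4:1 ⇒ n(Cl2) = 1.74610 mol.
Reaction (3): Cl2→NaCl ratio 1:2 ⇒ n(NaCl) = 3.49220 mol.
Mass of NaCl = 3.49220 × 58.44 = 204.084 g.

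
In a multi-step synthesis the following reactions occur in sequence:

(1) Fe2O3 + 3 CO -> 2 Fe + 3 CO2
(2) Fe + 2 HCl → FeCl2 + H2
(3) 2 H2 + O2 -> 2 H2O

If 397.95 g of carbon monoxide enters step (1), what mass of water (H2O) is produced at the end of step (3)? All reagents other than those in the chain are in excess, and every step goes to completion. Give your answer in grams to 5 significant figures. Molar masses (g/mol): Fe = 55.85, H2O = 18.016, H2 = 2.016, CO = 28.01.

n(CO) = 397.95 / 28.01 = 14.2074 mol.
Reaction (1): CO→Fe ratio 3:2 ⇒ n(Fe) = 9.47162 mol.
Reaction (2): Fe→H2 ratio 1:1 ⇒ n(H2) = 9.47162 mol.
Reaction (3): H2→H2O ratio 2:2 ⇒ n(H2O) = 9.47162 mol.
Mass of H2O = 9.47162 × 18.016 = 170.641 g.

170.64 g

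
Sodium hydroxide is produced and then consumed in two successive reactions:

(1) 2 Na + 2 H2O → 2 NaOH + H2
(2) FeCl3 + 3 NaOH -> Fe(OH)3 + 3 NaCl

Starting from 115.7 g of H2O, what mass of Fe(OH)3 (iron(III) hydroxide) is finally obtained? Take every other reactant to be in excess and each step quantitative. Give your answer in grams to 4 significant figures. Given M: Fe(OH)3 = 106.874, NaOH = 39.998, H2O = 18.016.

228.8 g

n(H2O) = 115.70 / 18.016 = 6.4221 mol.
Step 1 gives a 2:2 ratio of H2O to NaOH, so n(NaOH) = 6.4221 mol.
In step 2 the NaOH:Fe(OH)3 ratio is 3:1, so n(Fe(OH)3) = 2.1407 mol.
Mass of Fe(OH)3 = 2.1407 × 106.874 = 228.78 g.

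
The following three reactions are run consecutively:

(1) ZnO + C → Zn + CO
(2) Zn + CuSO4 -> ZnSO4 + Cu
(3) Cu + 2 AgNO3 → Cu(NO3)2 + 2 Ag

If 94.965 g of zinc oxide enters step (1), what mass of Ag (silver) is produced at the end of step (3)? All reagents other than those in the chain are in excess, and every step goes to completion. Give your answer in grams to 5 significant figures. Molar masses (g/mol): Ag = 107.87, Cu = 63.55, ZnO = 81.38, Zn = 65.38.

251.75 g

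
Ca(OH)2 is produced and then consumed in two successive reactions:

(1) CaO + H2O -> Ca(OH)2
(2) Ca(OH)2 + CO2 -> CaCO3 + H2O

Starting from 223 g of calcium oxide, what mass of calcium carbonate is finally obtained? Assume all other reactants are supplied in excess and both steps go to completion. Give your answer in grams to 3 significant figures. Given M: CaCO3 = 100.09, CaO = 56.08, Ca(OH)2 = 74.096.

n(CaO) = 223.0 / 56.08 = 3.976 mol.
Step 1 gives a 1:1 ratio of CaO to Ca(OH)2, so n(Ca(OH)2) = 3.976 mol.
In step 2 the Ca(OH)2:CaCO3 ratio is 1:1, so n(CaCO3) = 3.976 mol.
Mass of CaCO3 = 3.976 × 100.09 = 398.0 g.

398 g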